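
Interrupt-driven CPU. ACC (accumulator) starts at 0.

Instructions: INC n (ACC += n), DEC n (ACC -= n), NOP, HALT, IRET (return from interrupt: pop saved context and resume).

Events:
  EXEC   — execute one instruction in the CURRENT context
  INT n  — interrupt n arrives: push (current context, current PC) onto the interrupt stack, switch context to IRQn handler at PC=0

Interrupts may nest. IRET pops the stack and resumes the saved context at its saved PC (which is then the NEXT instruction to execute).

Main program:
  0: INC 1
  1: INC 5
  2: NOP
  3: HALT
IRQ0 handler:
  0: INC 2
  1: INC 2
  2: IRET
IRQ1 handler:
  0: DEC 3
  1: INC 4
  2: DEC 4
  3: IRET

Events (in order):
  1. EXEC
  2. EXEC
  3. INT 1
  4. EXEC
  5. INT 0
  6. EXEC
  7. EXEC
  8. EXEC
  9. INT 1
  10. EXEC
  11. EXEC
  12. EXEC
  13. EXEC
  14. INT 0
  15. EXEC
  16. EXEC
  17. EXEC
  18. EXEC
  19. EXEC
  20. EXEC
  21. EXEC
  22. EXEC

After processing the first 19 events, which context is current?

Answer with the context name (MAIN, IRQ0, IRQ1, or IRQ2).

Event 1 (EXEC): [MAIN] PC=0: INC 1 -> ACC=1
Event 2 (EXEC): [MAIN] PC=1: INC 5 -> ACC=6
Event 3 (INT 1): INT 1 arrives: push (MAIN, PC=2), enter IRQ1 at PC=0 (depth now 1)
Event 4 (EXEC): [IRQ1] PC=0: DEC 3 -> ACC=3
Event 5 (INT 0): INT 0 arrives: push (IRQ1, PC=1), enter IRQ0 at PC=0 (depth now 2)
Event 6 (EXEC): [IRQ0] PC=0: INC 2 -> ACC=5
Event 7 (EXEC): [IRQ0] PC=1: INC 2 -> ACC=7
Event 8 (EXEC): [IRQ0] PC=2: IRET -> resume IRQ1 at PC=1 (depth now 1)
Event 9 (INT 1): INT 1 arrives: push (IRQ1, PC=1), enter IRQ1 at PC=0 (depth now 2)
Event 10 (EXEC): [IRQ1] PC=0: DEC 3 -> ACC=4
Event 11 (EXEC): [IRQ1] PC=1: INC 4 -> ACC=8
Event 12 (EXEC): [IRQ1] PC=2: DEC 4 -> ACC=4
Event 13 (EXEC): [IRQ1] PC=3: IRET -> resume IRQ1 at PC=1 (depth now 1)
Event 14 (INT 0): INT 0 arrives: push (IRQ1, PC=1), enter IRQ0 at PC=0 (depth now 2)
Event 15 (EXEC): [IRQ0] PC=0: INC 2 -> ACC=6
Event 16 (EXEC): [IRQ0] PC=1: INC 2 -> ACC=8
Event 17 (EXEC): [IRQ0] PC=2: IRET -> resume IRQ1 at PC=1 (depth now 1)
Event 18 (EXEC): [IRQ1] PC=1: INC 4 -> ACC=12
Event 19 (EXEC): [IRQ1] PC=2: DEC 4 -> ACC=8

Answer: IRQ1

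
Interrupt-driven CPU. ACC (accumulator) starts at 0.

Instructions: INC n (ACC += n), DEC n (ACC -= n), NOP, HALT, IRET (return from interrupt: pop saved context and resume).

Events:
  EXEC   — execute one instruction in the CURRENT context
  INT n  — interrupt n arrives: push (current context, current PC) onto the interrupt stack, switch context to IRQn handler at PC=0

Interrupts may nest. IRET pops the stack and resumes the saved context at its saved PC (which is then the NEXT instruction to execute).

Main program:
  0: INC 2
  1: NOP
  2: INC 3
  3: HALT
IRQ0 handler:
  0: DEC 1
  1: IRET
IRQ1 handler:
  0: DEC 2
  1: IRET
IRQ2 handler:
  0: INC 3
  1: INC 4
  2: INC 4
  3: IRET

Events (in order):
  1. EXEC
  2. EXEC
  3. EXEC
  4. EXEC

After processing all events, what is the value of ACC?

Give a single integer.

Answer: 5

Derivation:
Event 1 (EXEC): [MAIN] PC=0: INC 2 -> ACC=2
Event 2 (EXEC): [MAIN] PC=1: NOP
Event 3 (EXEC): [MAIN] PC=2: INC 3 -> ACC=5
Event 4 (EXEC): [MAIN] PC=3: HALT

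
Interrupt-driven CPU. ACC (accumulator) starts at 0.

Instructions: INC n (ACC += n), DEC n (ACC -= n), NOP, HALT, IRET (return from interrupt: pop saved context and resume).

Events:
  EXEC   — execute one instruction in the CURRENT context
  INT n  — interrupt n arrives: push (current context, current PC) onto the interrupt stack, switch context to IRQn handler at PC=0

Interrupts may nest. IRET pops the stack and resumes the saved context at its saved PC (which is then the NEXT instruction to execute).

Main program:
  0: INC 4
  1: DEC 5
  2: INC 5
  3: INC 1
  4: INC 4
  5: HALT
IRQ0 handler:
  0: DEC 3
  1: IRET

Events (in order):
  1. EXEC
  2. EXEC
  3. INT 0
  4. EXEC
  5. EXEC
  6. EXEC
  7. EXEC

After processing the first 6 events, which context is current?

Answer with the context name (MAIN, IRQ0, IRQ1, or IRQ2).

Event 1 (EXEC): [MAIN] PC=0: INC 4 -> ACC=4
Event 2 (EXEC): [MAIN] PC=1: DEC 5 -> ACC=-1
Event 3 (INT 0): INT 0 arrives: push (MAIN, PC=2), enter IRQ0 at PC=0 (depth now 1)
Event 4 (EXEC): [IRQ0] PC=0: DEC 3 -> ACC=-4
Event 5 (EXEC): [IRQ0] PC=1: IRET -> resume MAIN at PC=2 (depth now 0)
Event 6 (EXEC): [MAIN] PC=2: INC 5 -> ACC=1

Answer: MAIN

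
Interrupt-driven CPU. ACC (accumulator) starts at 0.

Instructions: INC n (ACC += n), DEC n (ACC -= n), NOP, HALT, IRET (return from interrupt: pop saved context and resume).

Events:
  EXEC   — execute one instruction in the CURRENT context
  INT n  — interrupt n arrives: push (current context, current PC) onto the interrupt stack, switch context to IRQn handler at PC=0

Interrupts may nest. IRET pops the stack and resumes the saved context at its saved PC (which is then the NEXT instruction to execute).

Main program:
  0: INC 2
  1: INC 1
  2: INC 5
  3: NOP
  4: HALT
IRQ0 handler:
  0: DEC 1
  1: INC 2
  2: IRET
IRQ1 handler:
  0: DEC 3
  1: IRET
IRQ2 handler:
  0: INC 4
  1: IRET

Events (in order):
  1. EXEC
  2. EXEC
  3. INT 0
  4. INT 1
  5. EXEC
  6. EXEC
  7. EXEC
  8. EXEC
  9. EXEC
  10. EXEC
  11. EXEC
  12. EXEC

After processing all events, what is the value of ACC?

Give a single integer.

Answer: 6

Derivation:
Event 1 (EXEC): [MAIN] PC=0: INC 2 -> ACC=2
Event 2 (EXEC): [MAIN] PC=1: INC 1 -> ACC=3
Event 3 (INT 0): INT 0 arrives: push (MAIN, PC=2), enter IRQ0 at PC=0 (depth now 1)
Event 4 (INT 1): INT 1 arrives: push (IRQ0, PC=0), enter IRQ1 at PC=0 (depth now 2)
Event 5 (EXEC): [IRQ1] PC=0: DEC 3 -> ACC=0
Event 6 (EXEC): [IRQ1] PC=1: IRET -> resume IRQ0 at PC=0 (depth now 1)
Event 7 (EXEC): [IRQ0] PC=0: DEC 1 -> ACC=-1
Event 8 (EXEC): [IRQ0] PC=1: INC 2 -> ACC=1
Event 9 (EXEC): [IRQ0] PC=2: IRET -> resume MAIN at PC=2 (depth now 0)
Event 10 (EXEC): [MAIN] PC=2: INC 5 -> ACC=6
Event 11 (EXEC): [MAIN] PC=3: NOP
Event 12 (EXEC): [MAIN] PC=4: HALT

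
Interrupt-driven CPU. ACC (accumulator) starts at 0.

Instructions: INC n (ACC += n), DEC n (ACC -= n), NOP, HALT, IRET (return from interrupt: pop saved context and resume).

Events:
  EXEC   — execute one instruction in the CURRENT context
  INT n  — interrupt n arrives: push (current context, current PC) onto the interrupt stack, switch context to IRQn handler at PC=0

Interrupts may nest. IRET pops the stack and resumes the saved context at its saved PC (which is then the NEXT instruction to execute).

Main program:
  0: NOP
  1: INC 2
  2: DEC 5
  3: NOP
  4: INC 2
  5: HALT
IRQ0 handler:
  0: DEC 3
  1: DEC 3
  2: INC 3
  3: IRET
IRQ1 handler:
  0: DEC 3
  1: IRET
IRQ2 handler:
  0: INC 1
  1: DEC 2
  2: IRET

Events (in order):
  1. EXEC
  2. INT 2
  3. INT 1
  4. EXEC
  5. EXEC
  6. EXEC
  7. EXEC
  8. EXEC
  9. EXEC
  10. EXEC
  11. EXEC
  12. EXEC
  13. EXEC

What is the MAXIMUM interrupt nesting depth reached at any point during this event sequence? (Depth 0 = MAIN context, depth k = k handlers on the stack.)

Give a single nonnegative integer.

Answer: 2

Derivation:
Event 1 (EXEC): [MAIN] PC=0: NOP [depth=0]
Event 2 (INT 2): INT 2 arrives: push (MAIN, PC=1), enter IRQ2 at PC=0 (depth now 1) [depth=1]
Event 3 (INT 1): INT 1 arrives: push (IRQ2, PC=0), enter IRQ1 at PC=0 (depth now 2) [depth=2]
Event 4 (EXEC): [IRQ1] PC=0: DEC 3 -> ACC=-3 [depth=2]
Event 5 (EXEC): [IRQ1] PC=1: IRET -> resume IRQ2 at PC=0 (depth now 1) [depth=1]
Event 6 (EXEC): [IRQ2] PC=0: INC 1 -> ACC=-2 [depth=1]
Event 7 (EXEC): [IRQ2] PC=1: DEC 2 -> ACC=-4 [depth=1]
Event 8 (EXEC): [IRQ2] PC=2: IRET -> resume MAIN at PC=1 (depth now 0) [depth=0]
Event 9 (EXEC): [MAIN] PC=1: INC 2 -> ACC=-2 [depth=0]
Event 10 (EXEC): [MAIN] PC=2: DEC 5 -> ACC=-7 [depth=0]
Event 11 (EXEC): [MAIN] PC=3: NOP [depth=0]
Event 12 (EXEC): [MAIN] PC=4: INC 2 -> ACC=-5 [depth=0]
Event 13 (EXEC): [MAIN] PC=5: HALT [depth=0]
Max depth observed: 2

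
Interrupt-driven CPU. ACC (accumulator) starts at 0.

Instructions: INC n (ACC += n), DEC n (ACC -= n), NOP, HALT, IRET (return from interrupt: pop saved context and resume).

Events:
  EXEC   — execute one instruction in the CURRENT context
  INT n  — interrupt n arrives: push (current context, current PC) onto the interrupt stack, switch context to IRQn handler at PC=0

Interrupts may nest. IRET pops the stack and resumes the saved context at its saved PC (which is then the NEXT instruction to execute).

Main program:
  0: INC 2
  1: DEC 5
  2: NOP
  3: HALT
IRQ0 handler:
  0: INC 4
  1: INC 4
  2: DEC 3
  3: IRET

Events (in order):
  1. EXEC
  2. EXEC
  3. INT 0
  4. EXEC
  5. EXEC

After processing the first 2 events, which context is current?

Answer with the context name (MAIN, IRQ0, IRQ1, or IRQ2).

Answer: MAIN

Derivation:
Event 1 (EXEC): [MAIN] PC=0: INC 2 -> ACC=2
Event 2 (EXEC): [MAIN] PC=1: DEC 5 -> ACC=-3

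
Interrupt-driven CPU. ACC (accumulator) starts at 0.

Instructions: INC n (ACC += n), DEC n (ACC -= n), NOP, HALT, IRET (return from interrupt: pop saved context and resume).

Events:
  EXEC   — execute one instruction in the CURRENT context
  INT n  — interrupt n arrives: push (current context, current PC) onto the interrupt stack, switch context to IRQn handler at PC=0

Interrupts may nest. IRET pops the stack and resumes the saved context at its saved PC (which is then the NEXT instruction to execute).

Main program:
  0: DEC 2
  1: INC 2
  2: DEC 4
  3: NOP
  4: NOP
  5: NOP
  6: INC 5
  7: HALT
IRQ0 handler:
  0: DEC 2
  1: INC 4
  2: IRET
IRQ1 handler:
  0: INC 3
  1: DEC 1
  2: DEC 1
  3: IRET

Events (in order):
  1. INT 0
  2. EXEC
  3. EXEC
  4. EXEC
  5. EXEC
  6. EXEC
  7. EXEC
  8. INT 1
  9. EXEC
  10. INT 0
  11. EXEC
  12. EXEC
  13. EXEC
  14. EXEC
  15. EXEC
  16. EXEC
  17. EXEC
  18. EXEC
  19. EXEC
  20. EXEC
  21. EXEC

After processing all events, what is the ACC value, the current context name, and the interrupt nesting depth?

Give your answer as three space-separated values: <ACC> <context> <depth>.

Answer: 6 MAIN 0

Derivation:
Event 1 (INT 0): INT 0 arrives: push (MAIN, PC=0), enter IRQ0 at PC=0 (depth now 1)
Event 2 (EXEC): [IRQ0] PC=0: DEC 2 -> ACC=-2
Event 3 (EXEC): [IRQ0] PC=1: INC 4 -> ACC=2
Event 4 (EXEC): [IRQ0] PC=2: IRET -> resume MAIN at PC=0 (depth now 0)
Event 5 (EXEC): [MAIN] PC=0: DEC 2 -> ACC=0
Event 6 (EXEC): [MAIN] PC=1: INC 2 -> ACC=2
Event 7 (EXEC): [MAIN] PC=2: DEC 4 -> ACC=-2
Event 8 (INT 1): INT 1 arrives: push (MAIN, PC=3), enter IRQ1 at PC=0 (depth now 1)
Event 9 (EXEC): [IRQ1] PC=0: INC 3 -> ACC=1
Event 10 (INT 0): INT 0 arrives: push (IRQ1, PC=1), enter IRQ0 at PC=0 (depth now 2)
Event 11 (EXEC): [IRQ0] PC=0: DEC 2 -> ACC=-1
Event 12 (EXEC): [IRQ0] PC=1: INC 4 -> ACC=3
Event 13 (EXEC): [IRQ0] PC=2: IRET -> resume IRQ1 at PC=1 (depth now 1)
Event 14 (EXEC): [IRQ1] PC=1: DEC 1 -> ACC=2
Event 15 (EXEC): [IRQ1] PC=2: DEC 1 -> ACC=1
Event 16 (EXEC): [IRQ1] PC=3: IRET -> resume MAIN at PC=3 (depth now 0)
Event 17 (EXEC): [MAIN] PC=3: NOP
Event 18 (EXEC): [MAIN] PC=4: NOP
Event 19 (EXEC): [MAIN] PC=5: NOP
Event 20 (EXEC): [MAIN] PC=6: INC 5 -> ACC=6
Event 21 (EXEC): [MAIN] PC=7: HALT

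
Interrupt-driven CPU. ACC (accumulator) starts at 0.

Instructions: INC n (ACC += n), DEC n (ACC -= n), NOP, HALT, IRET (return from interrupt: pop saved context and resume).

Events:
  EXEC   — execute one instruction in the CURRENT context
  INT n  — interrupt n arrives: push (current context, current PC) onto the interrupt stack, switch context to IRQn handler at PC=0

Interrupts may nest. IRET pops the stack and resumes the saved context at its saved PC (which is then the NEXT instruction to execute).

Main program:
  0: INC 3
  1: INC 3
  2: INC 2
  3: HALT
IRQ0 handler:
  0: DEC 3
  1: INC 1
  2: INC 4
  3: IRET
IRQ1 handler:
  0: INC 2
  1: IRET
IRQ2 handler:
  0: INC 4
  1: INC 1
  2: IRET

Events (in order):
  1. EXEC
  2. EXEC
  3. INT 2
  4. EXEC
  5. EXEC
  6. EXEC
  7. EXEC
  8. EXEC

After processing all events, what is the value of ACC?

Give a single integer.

Event 1 (EXEC): [MAIN] PC=0: INC 3 -> ACC=3
Event 2 (EXEC): [MAIN] PC=1: INC 3 -> ACC=6
Event 3 (INT 2): INT 2 arrives: push (MAIN, PC=2), enter IRQ2 at PC=0 (depth now 1)
Event 4 (EXEC): [IRQ2] PC=0: INC 4 -> ACC=10
Event 5 (EXEC): [IRQ2] PC=1: INC 1 -> ACC=11
Event 6 (EXEC): [IRQ2] PC=2: IRET -> resume MAIN at PC=2 (depth now 0)
Event 7 (EXEC): [MAIN] PC=2: INC 2 -> ACC=13
Event 8 (EXEC): [MAIN] PC=3: HALT

Answer: 13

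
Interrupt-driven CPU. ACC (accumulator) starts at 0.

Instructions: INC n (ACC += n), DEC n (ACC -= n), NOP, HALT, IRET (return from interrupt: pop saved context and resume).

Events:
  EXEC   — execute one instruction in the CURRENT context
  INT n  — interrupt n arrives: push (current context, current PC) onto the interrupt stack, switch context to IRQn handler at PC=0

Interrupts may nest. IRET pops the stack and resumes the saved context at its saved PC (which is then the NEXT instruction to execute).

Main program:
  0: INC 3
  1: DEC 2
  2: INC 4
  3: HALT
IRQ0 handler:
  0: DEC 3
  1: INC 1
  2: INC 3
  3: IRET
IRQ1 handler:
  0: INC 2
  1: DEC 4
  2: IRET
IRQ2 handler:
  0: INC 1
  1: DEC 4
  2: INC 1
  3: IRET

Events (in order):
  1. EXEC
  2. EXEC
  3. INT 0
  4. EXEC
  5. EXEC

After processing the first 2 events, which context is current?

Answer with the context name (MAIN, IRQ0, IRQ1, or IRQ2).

Event 1 (EXEC): [MAIN] PC=0: INC 3 -> ACC=3
Event 2 (EXEC): [MAIN] PC=1: DEC 2 -> ACC=1

Answer: MAIN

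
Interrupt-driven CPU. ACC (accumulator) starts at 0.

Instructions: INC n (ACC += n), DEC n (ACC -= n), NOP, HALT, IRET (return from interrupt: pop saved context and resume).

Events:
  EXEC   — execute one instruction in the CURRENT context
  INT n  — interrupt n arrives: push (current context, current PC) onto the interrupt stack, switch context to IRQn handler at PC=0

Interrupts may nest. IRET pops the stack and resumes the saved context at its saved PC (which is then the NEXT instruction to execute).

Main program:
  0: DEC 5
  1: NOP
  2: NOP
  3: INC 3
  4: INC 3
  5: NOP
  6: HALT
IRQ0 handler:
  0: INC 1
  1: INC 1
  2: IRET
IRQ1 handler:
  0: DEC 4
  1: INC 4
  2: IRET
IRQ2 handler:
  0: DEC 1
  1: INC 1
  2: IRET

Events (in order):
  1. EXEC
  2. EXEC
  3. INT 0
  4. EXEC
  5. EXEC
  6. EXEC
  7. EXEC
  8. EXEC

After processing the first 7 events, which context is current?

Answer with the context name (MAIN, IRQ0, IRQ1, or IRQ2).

Event 1 (EXEC): [MAIN] PC=0: DEC 5 -> ACC=-5
Event 2 (EXEC): [MAIN] PC=1: NOP
Event 3 (INT 0): INT 0 arrives: push (MAIN, PC=2), enter IRQ0 at PC=0 (depth now 1)
Event 4 (EXEC): [IRQ0] PC=0: INC 1 -> ACC=-4
Event 5 (EXEC): [IRQ0] PC=1: INC 1 -> ACC=-3
Event 6 (EXEC): [IRQ0] PC=2: IRET -> resume MAIN at PC=2 (depth now 0)
Event 7 (EXEC): [MAIN] PC=2: NOP

Answer: MAIN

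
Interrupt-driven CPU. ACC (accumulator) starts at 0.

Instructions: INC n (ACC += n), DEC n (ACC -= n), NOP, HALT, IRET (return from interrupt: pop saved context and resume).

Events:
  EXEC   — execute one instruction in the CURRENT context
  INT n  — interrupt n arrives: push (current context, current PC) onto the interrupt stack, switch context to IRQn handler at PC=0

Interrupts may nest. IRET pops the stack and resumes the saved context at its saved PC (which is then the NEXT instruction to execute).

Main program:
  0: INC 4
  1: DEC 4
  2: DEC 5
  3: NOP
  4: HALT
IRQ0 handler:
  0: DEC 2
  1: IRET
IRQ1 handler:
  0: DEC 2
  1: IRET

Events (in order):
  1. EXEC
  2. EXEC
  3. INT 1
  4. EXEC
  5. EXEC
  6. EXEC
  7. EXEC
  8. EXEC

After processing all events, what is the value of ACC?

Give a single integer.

Event 1 (EXEC): [MAIN] PC=0: INC 4 -> ACC=4
Event 2 (EXEC): [MAIN] PC=1: DEC 4 -> ACC=0
Event 3 (INT 1): INT 1 arrives: push (MAIN, PC=2), enter IRQ1 at PC=0 (depth now 1)
Event 4 (EXEC): [IRQ1] PC=0: DEC 2 -> ACC=-2
Event 5 (EXEC): [IRQ1] PC=1: IRET -> resume MAIN at PC=2 (depth now 0)
Event 6 (EXEC): [MAIN] PC=2: DEC 5 -> ACC=-7
Event 7 (EXEC): [MAIN] PC=3: NOP
Event 8 (EXEC): [MAIN] PC=4: HALT

Answer: -7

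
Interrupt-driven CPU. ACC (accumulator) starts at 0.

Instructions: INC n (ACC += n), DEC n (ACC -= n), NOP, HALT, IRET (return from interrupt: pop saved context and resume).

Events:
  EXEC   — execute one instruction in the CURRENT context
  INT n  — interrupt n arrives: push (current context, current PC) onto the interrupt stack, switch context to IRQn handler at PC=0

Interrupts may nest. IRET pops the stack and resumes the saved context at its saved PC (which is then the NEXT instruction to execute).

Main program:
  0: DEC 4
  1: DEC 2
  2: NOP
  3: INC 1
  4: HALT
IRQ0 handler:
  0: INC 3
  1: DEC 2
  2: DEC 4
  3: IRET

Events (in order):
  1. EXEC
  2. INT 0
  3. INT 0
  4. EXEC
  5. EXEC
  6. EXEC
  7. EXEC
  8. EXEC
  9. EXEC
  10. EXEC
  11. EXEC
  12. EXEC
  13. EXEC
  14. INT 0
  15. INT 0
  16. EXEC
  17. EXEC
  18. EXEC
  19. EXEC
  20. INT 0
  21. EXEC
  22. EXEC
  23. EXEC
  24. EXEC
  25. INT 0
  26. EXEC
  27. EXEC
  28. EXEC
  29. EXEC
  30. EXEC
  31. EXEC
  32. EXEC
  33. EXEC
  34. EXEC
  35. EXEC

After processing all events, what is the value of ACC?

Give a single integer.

Event 1 (EXEC): [MAIN] PC=0: DEC 4 -> ACC=-4
Event 2 (INT 0): INT 0 arrives: push (MAIN, PC=1), enter IRQ0 at PC=0 (depth now 1)
Event 3 (INT 0): INT 0 arrives: push (IRQ0, PC=0), enter IRQ0 at PC=0 (depth now 2)
Event 4 (EXEC): [IRQ0] PC=0: INC 3 -> ACC=-1
Event 5 (EXEC): [IRQ0] PC=1: DEC 2 -> ACC=-3
Event 6 (EXEC): [IRQ0] PC=2: DEC 4 -> ACC=-7
Event 7 (EXEC): [IRQ0] PC=3: IRET -> resume IRQ0 at PC=0 (depth now 1)
Event 8 (EXEC): [IRQ0] PC=0: INC 3 -> ACC=-4
Event 9 (EXEC): [IRQ0] PC=1: DEC 2 -> ACC=-6
Event 10 (EXEC): [IRQ0] PC=2: DEC 4 -> ACC=-10
Event 11 (EXEC): [IRQ0] PC=3: IRET -> resume MAIN at PC=1 (depth now 0)
Event 12 (EXEC): [MAIN] PC=1: DEC 2 -> ACC=-12
Event 13 (EXEC): [MAIN] PC=2: NOP
Event 14 (INT 0): INT 0 arrives: push (MAIN, PC=3), enter IRQ0 at PC=0 (depth now 1)
Event 15 (INT 0): INT 0 arrives: push (IRQ0, PC=0), enter IRQ0 at PC=0 (depth now 2)
Event 16 (EXEC): [IRQ0] PC=0: INC 3 -> ACC=-9
Event 17 (EXEC): [IRQ0] PC=1: DEC 2 -> ACC=-11
Event 18 (EXEC): [IRQ0] PC=2: DEC 4 -> ACC=-15
Event 19 (EXEC): [IRQ0] PC=3: IRET -> resume IRQ0 at PC=0 (depth now 1)
Event 20 (INT 0): INT 0 arrives: push (IRQ0, PC=0), enter IRQ0 at PC=0 (depth now 2)
Event 21 (EXEC): [IRQ0] PC=0: INC 3 -> ACC=-12
Event 22 (EXEC): [IRQ0] PC=1: DEC 2 -> ACC=-14
Event 23 (EXEC): [IRQ0] PC=2: DEC 4 -> ACC=-18
Event 24 (EXEC): [IRQ0] PC=3: IRET -> resume IRQ0 at PC=0 (depth now 1)
Event 25 (INT 0): INT 0 arrives: push (IRQ0, PC=0), enter IRQ0 at PC=0 (depth now 2)
Event 26 (EXEC): [IRQ0] PC=0: INC 3 -> ACC=-15
Event 27 (EXEC): [IRQ0] PC=1: DEC 2 -> ACC=-17
Event 28 (EXEC): [IRQ0] PC=2: DEC 4 -> ACC=-21
Event 29 (EXEC): [IRQ0] PC=3: IRET -> resume IRQ0 at PC=0 (depth now 1)
Event 30 (EXEC): [IRQ0] PC=0: INC 3 -> ACC=-18
Event 31 (EXEC): [IRQ0] PC=1: DEC 2 -> ACC=-20
Event 32 (EXEC): [IRQ0] PC=2: DEC 4 -> ACC=-24
Event 33 (EXEC): [IRQ0] PC=3: IRET -> resume MAIN at PC=3 (depth now 0)
Event 34 (EXEC): [MAIN] PC=3: INC 1 -> ACC=-23
Event 35 (EXEC): [MAIN] PC=4: HALT

Answer: -23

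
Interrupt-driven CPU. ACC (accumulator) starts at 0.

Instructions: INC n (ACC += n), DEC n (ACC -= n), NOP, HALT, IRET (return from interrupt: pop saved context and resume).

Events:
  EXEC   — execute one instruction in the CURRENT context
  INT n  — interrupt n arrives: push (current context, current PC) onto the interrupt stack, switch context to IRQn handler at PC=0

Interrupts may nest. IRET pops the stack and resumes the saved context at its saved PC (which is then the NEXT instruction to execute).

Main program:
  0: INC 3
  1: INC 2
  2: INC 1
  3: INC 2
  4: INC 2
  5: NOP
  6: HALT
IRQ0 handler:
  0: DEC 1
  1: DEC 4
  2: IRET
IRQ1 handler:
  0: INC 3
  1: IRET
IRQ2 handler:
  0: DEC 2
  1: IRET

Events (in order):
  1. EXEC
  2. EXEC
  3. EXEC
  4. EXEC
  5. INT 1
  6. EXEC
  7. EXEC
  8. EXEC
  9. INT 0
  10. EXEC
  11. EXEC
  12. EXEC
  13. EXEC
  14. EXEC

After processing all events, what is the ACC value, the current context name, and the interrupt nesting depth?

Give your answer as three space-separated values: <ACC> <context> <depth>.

Event 1 (EXEC): [MAIN] PC=0: INC 3 -> ACC=3
Event 2 (EXEC): [MAIN] PC=1: INC 2 -> ACC=5
Event 3 (EXEC): [MAIN] PC=2: INC 1 -> ACC=6
Event 4 (EXEC): [MAIN] PC=3: INC 2 -> ACC=8
Event 5 (INT 1): INT 1 arrives: push (MAIN, PC=4), enter IRQ1 at PC=0 (depth now 1)
Event 6 (EXEC): [IRQ1] PC=0: INC 3 -> ACC=11
Event 7 (EXEC): [IRQ1] PC=1: IRET -> resume MAIN at PC=4 (depth now 0)
Event 8 (EXEC): [MAIN] PC=4: INC 2 -> ACC=13
Event 9 (INT 0): INT 0 arrives: push (MAIN, PC=5), enter IRQ0 at PC=0 (depth now 1)
Event 10 (EXEC): [IRQ0] PC=0: DEC 1 -> ACC=12
Event 11 (EXEC): [IRQ0] PC=1: DEC 4 -> ACC=8
Event 12 (EXEC): [IRQ0] PC=2: IRET -> resume MAIN at PC=5 (depth now 0)
Event 13 (EXEC): [MAIN] PC=5: NOP
Event 14 (EXEC): [MAIN] PC=6: HALT

Answer: 8 MAIN 0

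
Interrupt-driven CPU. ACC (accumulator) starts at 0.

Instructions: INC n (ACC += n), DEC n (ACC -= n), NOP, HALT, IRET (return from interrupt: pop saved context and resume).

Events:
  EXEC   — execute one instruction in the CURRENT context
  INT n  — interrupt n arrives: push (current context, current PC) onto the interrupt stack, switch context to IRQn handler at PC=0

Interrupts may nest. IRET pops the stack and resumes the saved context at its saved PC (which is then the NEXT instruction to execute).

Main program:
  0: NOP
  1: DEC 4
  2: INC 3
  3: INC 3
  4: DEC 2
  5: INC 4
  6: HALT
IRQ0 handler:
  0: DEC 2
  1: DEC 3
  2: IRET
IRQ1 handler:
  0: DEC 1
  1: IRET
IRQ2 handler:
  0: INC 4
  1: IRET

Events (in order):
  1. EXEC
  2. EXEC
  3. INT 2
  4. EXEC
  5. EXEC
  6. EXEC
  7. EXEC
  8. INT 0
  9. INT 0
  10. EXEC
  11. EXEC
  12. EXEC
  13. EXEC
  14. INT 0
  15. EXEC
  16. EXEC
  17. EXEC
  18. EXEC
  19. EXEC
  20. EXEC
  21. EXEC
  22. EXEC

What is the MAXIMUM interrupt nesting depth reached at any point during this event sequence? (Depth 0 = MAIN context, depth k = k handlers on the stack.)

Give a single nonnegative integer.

Event 1 (EXEC): [MAIN] PC=0: NOP [depth=0]
Event 2 (EXEC): [MAIN] PC=1: DEC 4 -> ACC=-4 [depth=0]
Event 3 (INT 2): INT 2 arrives: push (MAIN, PC=2), enter IRQ2 at PC=0 (depth now 1) [depth=1]
Event 4 (EXEC): [IRQ2] PC=0: INC 4 -> ACC=0 [depth=1]
Event 5 (EXEC): [IRQ2] PC=1: IRET -> resume MAIN at PC=2 (depth now 0) [depth=0]
Event 6 (EXEC): [MAIN] PC=2: INC 3 -> ACC=3 [depth=0]
Event 7 (EXEC): [MAIN] PC=3: INC 3 -> ACC=6 [depth=0]
Event 8 (INT 0): INT 0 arrives: push (MAIN, PC=4), enter IRQ0 at PC=0 (depth now 1) [depth=1]
Event 9 (INT 0): INT 0 arrives: push (IRQ0, PC=0), enter IRQ0 at PC=0 (depth now 2) [depth=2]
Event 10 (EXEC): [IRQ0] PC=0: DEC 2 -> ACC=4 [depth=2]
Event 11 (EXEC): [IRQ0] PC=1: DEC 3 -> ACC=1 [depth=2]
Event 12 (EXEC): [IRQ0] PC=2: IRET -> resume IRQ0 at PC=0 (depth now 1) [depth=1]
Event 13 (EXEC): [IRQ0] PC=0: DEC 2 -> ACC=-1 [depth=1]
Event 14 (INT 0): INT 0 arrives: push (IRQ0, PC=1), enter IRQ0 at PC=0 (depth now 2) [depth=2]
Event 15 (EXEC): [IRQ0] PC=0: DEC 2 -> ACC=-3 [depth=2]
Event 16 (EXEC): [IRQ0] PC=1: DEC 3 -> ACC=-6 [depth=2]
Event 17 (EXEC): [IRQ0] PC=2: IRET -> resume IRQ0 at PC=1 (depth now 1) [depth=1]
Event 18 (EXEC): [IRQ0] PC=1: DEC 3 -> ACC=-9 [depth=1]
Event 19 (EXEC): [IRQ0] PC=2: IRET -> resume MAIN at PC=4 (depth now 0) [depth=0]
Event 20 (EXEC): [MAIN] PC=4: DEC 2 -> ACC=-11 [depth=0]
Event 21 (EXEC): [MAIN] PC=5: INC 4 -> ACC=-7 [depth=0]
Event 22 (EXEC): [MAIN] PC=6: HALT [depth=0]
Max depth observed: 2

Answer: 2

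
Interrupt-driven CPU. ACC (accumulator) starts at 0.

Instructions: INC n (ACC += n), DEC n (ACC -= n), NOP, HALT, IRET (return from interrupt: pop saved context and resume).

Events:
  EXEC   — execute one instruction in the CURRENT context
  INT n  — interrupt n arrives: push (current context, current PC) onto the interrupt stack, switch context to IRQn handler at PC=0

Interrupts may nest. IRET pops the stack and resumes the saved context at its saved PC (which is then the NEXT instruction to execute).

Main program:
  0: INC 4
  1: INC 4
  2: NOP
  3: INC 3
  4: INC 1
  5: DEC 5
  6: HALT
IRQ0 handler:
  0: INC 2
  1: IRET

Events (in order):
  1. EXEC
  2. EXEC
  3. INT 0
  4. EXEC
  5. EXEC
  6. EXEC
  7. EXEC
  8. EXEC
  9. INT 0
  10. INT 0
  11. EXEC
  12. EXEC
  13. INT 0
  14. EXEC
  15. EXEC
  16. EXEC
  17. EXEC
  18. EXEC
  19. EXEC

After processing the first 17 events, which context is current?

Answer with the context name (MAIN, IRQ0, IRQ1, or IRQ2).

Answer: MAIN

Derivation:
Event 1 (EXEC): [MAIN] PC=0: INC 4 -> ACC=4
Event 2 (EXEC): [MAIN] PC=1: INC 4 -> ACC=8
Event 3 (INT 0): INT 0 arrives: push (MAIN, PC=2), enter IRQ0 at PC=0 (depth now 1)
Event 4 (EXEC): [IRQ0] PC=0: INC 2 -> ACC=10
Event 5 (EXEC): [IRQ0] PC=1: IRET -> resume MAIN at PC=2 (depth now 0)
Event 6 (EXEC): [MAIN] PC=2: NOP
Event 7 (EXEC): [MAIN] PC=3: INC 3 -> ACC=13
Event 8 (EXEC): [MAIN] PC=4: INC 1 -> ACC=14
Event 9 (INT 0): INT 0 arrives: push (MAIN, PC=5), enter IRQ0 at PC=0 (depth now 1)
Event 10 (INT 0): INT 0 arrives: push (IRQ0, PC=0), enter IRQ0 at PC=0 (depth now 2)
Event 11 (EXEC): [IRQ0] PC=0: INC 2 -> ACC=16
Event 12 (EXEC): [IRQ0] PC=1: IRET -> resume IRQ0 at PC=0 (depth now 1)
Event 13 (INT 0): INT 0 arrives: push (IRQ0, PC=0), enter IRQ0 at PC=0 (depth now 2)
Event 14 (EXEC): [IRQ0] PC=0: INC 2 -> ACC=18
Event 15 (EXEC): [IRQ0] PC=1: IRET -> resume IRQ0 at PC=0 (depth now 1)
Event 16 (EXEC): [IRQ0] PC=0: INC 2 -> ACC=20
Event 17 (EXEC): [IRQ0] PC=1: IRET -> resume MAIN at PC=5 (depth now 0)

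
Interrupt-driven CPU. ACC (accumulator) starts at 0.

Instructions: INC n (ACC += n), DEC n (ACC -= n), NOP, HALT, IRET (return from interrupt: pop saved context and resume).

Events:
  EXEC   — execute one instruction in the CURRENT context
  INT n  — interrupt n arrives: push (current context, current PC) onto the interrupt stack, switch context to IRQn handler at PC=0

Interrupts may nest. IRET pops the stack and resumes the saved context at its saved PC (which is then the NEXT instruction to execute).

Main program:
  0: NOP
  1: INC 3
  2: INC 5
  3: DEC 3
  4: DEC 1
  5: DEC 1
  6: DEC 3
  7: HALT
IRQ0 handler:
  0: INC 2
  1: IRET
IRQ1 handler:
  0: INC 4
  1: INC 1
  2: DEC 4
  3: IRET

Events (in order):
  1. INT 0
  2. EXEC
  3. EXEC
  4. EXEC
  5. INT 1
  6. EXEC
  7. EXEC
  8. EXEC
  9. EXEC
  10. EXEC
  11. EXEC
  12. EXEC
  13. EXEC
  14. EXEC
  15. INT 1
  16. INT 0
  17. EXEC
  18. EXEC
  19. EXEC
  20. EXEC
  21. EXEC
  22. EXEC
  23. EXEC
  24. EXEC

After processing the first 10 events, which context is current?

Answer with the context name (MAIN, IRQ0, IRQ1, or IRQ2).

Answer: MAIN

Derivation:
Event 1 (INT 0): INT 0 arrives: push (MAIN, PC=0), enter IRQ0 at PC=0 (depth now 1)
Event 2 (EXEC): [IRQ0] PC=0: INC 2 -> ACC=2
Event 3 (EXEC): [IRQ0] PC=1: IRET -> resume MAIN at PC=0 (depth now 0)
Event 4 (EXEC): [MAIN] PC=0: NOP
Event 5 (INT 1): INT 1 arrives: push (MAIN, PC=1), enter IRQ1 at PC=0 (depth now 1)
Event 6 (EXEC): [IRQ1] PC=0: INC 4 -> ACC=6
Event 7 (EXEC): [IRQ1] PC=1: INC 1 -> ACC=7
Event 8 (EXEC): [IRQ1] PC=2: DEC 4 -> ACC=3
Event 9 (EXEC): [IRQ1] PC=3: IRET -> resume MAIN at PC=1 (depth now 0)
Event 10 (EXEC): [MAIN] PC=1: INC 3 -> ACC=6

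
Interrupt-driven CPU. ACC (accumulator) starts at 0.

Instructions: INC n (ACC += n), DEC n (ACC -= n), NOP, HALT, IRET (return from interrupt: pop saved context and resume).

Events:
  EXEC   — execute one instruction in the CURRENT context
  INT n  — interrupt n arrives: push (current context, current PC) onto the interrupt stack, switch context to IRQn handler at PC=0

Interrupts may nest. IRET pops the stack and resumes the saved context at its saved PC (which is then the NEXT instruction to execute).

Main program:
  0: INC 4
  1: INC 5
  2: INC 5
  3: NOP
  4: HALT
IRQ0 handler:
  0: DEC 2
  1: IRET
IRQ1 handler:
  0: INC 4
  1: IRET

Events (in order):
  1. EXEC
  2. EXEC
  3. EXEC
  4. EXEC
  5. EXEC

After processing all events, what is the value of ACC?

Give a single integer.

Event 1 (EXEC): [MAIN] PC=0: INC 4 -> ACC=4
Event 2 (EXEC): [MAIN] PC=1: INC 5 -> ACC=9
Event 3 (EXEC): [MAIN] PC=2: INC 5 -> ACC=14
Event 4 (EXEC): [MAIN] PC=3: NOP
Event 5 (EXEC): [MAIN] PC=4: HALT

Answer: 14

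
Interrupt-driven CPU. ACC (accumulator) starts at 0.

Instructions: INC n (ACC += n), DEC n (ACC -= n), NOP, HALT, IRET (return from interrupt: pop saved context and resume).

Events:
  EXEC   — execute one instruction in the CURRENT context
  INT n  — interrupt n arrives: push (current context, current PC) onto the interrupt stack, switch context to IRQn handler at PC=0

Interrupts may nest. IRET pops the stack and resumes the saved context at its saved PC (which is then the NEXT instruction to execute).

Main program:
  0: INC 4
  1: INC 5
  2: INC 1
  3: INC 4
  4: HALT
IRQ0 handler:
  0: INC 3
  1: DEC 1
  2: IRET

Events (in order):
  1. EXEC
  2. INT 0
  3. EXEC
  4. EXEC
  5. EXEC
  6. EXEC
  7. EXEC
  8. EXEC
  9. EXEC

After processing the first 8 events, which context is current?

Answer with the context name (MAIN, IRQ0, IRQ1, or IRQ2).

Answer: MAIN

Derivation:
Event 1 (EXEC): [MAIN] PC=0: INC 4 -> ACC=4
Event 2 (INT 0): INT 0 arrives: push (MAIN, PC=1), enter IRQ0 at PC=0 (depth now 1)
Event 3 (EXEC): [IRQ0] PC=0: INC 3 -> ACC=7
Event 4 (EXEC): [IRQ0] PC=1: DEC 1 -> ACC=6
Event 5 (EXEC): [IRQ0] PC=2: IRET -> resume MAIN at PC=1 (depth now 0)
Event 6 (EXEC): [MAIN] PC=1: INC 5 -> ACC=11
Event 7 (EXEC): [MAIN] PC=2: INC 1 -> ACC=12
Event 8 (EXEC): [MAIN] PC=3: INC 4 -> ACC=16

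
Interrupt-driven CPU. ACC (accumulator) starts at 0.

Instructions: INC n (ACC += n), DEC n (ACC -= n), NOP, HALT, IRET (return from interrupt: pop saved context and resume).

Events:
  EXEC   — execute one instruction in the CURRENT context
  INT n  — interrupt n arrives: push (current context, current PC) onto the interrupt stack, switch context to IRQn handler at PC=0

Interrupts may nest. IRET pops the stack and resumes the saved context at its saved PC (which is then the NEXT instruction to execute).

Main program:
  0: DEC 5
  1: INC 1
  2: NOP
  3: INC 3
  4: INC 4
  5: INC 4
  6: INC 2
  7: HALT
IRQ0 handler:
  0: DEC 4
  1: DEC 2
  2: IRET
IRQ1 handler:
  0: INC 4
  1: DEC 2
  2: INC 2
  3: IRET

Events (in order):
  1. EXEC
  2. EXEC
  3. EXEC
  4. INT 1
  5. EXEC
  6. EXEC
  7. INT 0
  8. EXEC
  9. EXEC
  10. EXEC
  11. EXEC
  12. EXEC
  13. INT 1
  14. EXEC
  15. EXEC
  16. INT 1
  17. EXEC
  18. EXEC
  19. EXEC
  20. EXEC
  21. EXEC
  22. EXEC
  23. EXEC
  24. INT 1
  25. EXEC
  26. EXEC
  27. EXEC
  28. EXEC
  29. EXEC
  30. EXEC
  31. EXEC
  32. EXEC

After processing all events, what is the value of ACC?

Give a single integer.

Answer: 19

Derivation:
Event 1 (EXEC): [MAIN] PC=0: DEC 5 -> ACC=-5
Event 2 (EXEC): [MAIN] PC=1: INC 1 -> ACC=-4
Event 3 (EXEC): [MAIN] PC=2: NOP
Event 4 (INT 1): INT 1 arrives: push (MAIN, PC=3), enter IRQ1 at PC=0 (depth now 1)
Event 5 (EXEC): [IRQ1] PC=0: INC 4 -> ACC=0
Event 6 (EXEC): [IRQ1] PC=1: DEC 2 -> ACC=-2
Event 7 (INT 0): INT 0 arrives: push (IRQ1, PC=2), enter IRQ0 at PC=0 (depth now 2)
Event 8 (EXEC): [IRQ0] PC=0: DEC 4 -> ACC=-6
Event 9 (EXEC): [IRQ0] PC=1: DEC 2 -> ACC=-8
Event 10 (EXEC): [IRQ0] PC=2: IRET -> resume IRQ1 at PC=2 (depth now 1)
Event 11 (EXEC): [IRQ1] PC=2: INC 2 -> ACC=-6
Event 12 (EXEC): [IRQ1] PC=3: IRET -> resume MAIN at PC=3 (depth now 0)
Event 13 (INT 1): INT 1 arrives: push (MAIN, PC=3), enter IRQ1 at PC=0 (depth now 1)
Event 14 (EXEC): [IRQ1] PC=0: INC 4 -> ACC=-2
Event 15 (EXEC): [IRQ1] PC=1: DEC 2 -> ACC=-4
Event 16 (INT 1): INT 1 arrives: push (IRQ1, PC=2), enter IRQ1 at PC=0 (depth now 2)
Event 17 (EXEC): [IRQ1] PC=0: INC 4 -> ACC=0
Event 18 (EXEC): [IRQ1] PC=1: DEC 2 -> ACC=-2
Event 19 (EXEC): [IRQ1] PC=2: INC 2 -> ACC=0
Event 20 (EXEC): [IRQ1] PC=3: IRET -> resume IRQ1 at PC=2 (depth now 1)
Event 21 (EXEC): [IRQ1] PC=2: INC 2 -> ACC=2
Event 22 (EXEC): [IRQ1] PC=3: IRET -> resume MAIN at PC=3 (depth now 0)
Event 23 (EXEC): [MAIN] PC=3: INC 3 -> ACC=5
Event 24 (INT 1): INT 1 arrives: push (MAIN, PC=4), enter IRQ1 at PC=0 (depth now 1)
Event 25 (EXEC): [IRQ1] PC=0: INC 4 -> ACC=9
Event 26 (EXEC): [IRQ1] PC=1: DEC 2 -> ACC=7
Event 27 (EXEC): [IRQ1] PC=2: INC 2 -> ACC=9
Event 28 (EXEC): [IRQ1] PC=3: IRET -> resume MAIN at PC=4 (depth now 0)
Event 29 (EXEC): [MAIN] PC=4: INC 4 -> ACC=13
Event 30 (EXEC): [MAIN] PC=5: INC 4 -> ACC=17
Event 31 (EXEC): [MAIN] PC=6: INC 2 -> ACC=19
Event 32 (EXEC): [MAIN] PC=7: HALT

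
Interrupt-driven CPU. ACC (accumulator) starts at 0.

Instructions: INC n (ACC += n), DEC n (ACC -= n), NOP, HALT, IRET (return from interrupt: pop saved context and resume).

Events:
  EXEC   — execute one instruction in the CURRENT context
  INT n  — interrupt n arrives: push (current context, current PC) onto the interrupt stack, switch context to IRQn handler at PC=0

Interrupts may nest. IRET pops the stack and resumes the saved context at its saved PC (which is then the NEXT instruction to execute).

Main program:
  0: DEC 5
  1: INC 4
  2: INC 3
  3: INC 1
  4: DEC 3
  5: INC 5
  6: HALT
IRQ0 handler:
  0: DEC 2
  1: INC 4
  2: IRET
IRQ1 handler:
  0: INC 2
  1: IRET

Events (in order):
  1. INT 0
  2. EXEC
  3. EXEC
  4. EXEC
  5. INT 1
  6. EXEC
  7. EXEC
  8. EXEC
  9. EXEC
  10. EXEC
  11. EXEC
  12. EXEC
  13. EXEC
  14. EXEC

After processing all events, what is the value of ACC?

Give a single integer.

Answer: 9

Derivation:
Event 1 (INT 0): INT 0 arrives: push (MAIN, PC=0), enter IRQ0 at PC=0 (depth now 1)
Event 2 (EXEC): [IRQ0] PC=0: DEC 2 -> ACC=-2
Event 3 (EXEC): [IRQ0] PC=1: INC 4 -> ACC=2
Event 4 (EXEC): [IRQ0] PC=2: IRET -> resume MAIN at PC=0 (depth now 0)
Event 5 (INT 1): INT 1 arrives: push (MAIN, PC=0), enter IRQ1 at PC=0 (depth now 1)
Event 6 (EXEC): [IRQ1] PC=0: INC 2 -> ACC=4
Event 7 (EXEC): [IRQ1] PC=1: IRET -> resume MAIN at PC=0 (depth now 0)
Event 8 (EXEC): [MAIN] PC=0: DEC 5 -> ACC=-1
Event 9 (EXEC): [MAIN] PC=1: INC 4 -> ACC=3
Event 10 (EXEC): [MAIN] PC=2: INC 3 -> ACC=6
Event 11 (EXEC): [MAIN] PC=3: INC 1 -> ACC=7
Event 12 (EXEC): [MAIN] PC=4: DEC 3 -> ACC=4
Event 13 (EXEC): [MAIN] PC=5: INC 5 -> ACC=9
Event 14 (EXEC): [MAIN] PC=6: HALT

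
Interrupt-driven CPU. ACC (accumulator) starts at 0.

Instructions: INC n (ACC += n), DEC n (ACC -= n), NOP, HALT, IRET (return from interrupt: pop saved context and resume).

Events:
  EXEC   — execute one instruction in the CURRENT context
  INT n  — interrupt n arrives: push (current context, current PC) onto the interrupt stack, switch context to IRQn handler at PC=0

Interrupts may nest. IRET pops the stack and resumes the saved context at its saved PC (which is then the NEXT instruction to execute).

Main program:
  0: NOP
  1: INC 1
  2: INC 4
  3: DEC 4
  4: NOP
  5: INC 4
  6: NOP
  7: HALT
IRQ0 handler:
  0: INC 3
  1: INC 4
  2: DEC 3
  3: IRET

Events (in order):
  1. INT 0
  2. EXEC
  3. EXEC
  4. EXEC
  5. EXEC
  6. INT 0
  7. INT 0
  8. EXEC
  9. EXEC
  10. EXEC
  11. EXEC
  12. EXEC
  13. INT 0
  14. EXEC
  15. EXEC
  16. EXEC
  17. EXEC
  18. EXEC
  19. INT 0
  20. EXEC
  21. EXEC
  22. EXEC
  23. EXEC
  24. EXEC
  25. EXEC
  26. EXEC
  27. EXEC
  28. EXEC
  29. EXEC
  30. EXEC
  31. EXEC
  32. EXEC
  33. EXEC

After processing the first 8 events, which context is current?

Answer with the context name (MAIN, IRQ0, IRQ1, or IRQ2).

Event 1 (INT 0): INT 0 arrives: push (MAIN, PC=0), enter IRQ0 at PC=0 (depth now 1)
Event 2 (EXEC): [IRQ0] PC=0: INC 3 -> ACC=3
Event 3 (EXEC): [IRQ0] PC=1: INC 4 -> ACC=7
Event 4 (EXEC): [IRQ0] PC=2: DEC 3 -> ACC=4
Event 5 (EXEC): [IRQ0] PC=3: IRET -> resume MAIN at PC=0 (depth now 0)
Event 6 (INT 0): INT 0 arrives: push (MAIN, PC=0), enter IRQ0 at PC=0 (depth now 1)
Event 7 (INT 0): INT 0 arrives: push (IRQ0, PC=0), enter IRQ0 at PC=0 (depth now 2)
Event 8 (EXEC): [IRQ0] PC=0: INC 3 -> ACC=7

Answer: IRQ0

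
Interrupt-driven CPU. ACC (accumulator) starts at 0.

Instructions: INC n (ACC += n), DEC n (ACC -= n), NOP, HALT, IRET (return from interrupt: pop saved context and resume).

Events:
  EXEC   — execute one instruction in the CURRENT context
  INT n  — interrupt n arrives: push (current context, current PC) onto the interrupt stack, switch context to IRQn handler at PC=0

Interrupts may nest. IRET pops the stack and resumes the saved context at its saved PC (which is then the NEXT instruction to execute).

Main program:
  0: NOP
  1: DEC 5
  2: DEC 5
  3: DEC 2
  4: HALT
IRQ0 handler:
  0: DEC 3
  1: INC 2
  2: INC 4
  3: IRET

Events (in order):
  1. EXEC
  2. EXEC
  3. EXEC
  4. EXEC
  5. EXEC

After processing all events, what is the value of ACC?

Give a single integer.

Event 1 (EXEC): [MAIN] PC=0: NOP
Event 2 (EXEC): [MAIN] PC=1: DEC 5 -> ACC=-5
Event 3 (EXEC): [MAIN] PC=2: DEC 5 -> ACC=-10
Event 4 (EXEC): [MAIN] PC=3: DEC 2 -> ACC=-12
Event 5 (EXEC): [MAIN] PC=4: HALT

Answer: -12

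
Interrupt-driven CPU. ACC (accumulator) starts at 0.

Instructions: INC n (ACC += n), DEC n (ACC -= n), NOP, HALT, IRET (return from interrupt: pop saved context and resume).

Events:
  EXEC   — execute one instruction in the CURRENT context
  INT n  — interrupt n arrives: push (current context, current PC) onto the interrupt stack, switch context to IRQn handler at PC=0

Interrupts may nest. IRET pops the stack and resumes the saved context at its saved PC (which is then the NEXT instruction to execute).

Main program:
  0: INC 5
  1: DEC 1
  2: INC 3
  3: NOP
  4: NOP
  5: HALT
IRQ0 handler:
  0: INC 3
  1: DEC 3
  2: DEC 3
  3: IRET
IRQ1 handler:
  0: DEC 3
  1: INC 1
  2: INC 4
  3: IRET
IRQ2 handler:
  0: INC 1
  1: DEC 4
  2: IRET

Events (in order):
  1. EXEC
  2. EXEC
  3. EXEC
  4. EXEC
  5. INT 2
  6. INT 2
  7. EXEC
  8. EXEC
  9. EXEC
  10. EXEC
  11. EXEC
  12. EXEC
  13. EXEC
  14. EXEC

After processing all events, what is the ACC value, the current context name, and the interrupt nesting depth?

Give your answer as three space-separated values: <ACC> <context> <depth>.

Answer: 1 MAIN 0

Derivation:
Event 1 (EXEC): [MAIN] PC=0: INC 5 -> ACC=5
Event 2 (EXEC): [MAIN] PC=1: DEC 1 -> ACC=4
Event 3 (EXEC): [MAIN] PC=2: INC 3 -> ACC=7
Event 4 (EXEC): [MAIN] PC=3: NOP
Event 5 (INT 2): INT 2 arrives: push (MAIN, PC=4), enter IRQ2 at PC=0 (depth now 1)
Event 6 (INT 2): INT 2 arrives: push (IRQ2, PC=0), enter IRQ2 at PC=0 (depth now 2)
Event 7 (EXEC): [IRQ2] PC=0: INC 1 -> ACC=8
Event 8 (EXEC): [IRQ2] PC=1: DEC 4 -> ACC=4
Event 9 (EXEC): [IRQ2] PC=2: IRET -> resume IRQ2 at PC=0 (depth now 1)
Event 10 (EXEC): [IRQ2] PC=0: INC 1 -> ACC=5
Event 11 (EXEC): [IRQ2] PC=1: DEC 4 -> ACC=1
Event 12 (EXEC): [IRQ2] PC=2: IRET -> resume MAIN at PC=4 (depth now 0)
Event 13 (EXEC): [MAIN] PC=4: NOP
Event 14 (EXEC): [MAIN] PC=5: HALT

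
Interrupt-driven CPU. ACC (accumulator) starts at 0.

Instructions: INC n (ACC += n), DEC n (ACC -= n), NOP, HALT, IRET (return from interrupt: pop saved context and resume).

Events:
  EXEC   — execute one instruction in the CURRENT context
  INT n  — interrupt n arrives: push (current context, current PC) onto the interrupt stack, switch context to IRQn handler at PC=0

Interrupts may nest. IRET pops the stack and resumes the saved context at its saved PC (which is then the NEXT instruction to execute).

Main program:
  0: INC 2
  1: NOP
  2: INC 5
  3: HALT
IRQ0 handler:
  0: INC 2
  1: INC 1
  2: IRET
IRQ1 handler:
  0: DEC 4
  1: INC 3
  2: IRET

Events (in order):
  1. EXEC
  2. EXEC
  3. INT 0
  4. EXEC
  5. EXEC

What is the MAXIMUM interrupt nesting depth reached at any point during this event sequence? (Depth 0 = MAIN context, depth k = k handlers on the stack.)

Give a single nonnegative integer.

Answer: 1

Derivation:
Event 1 (EXEC): [MAIN] PC=0: INC 2 -> ACC=2 [depth=0]
Event 2 (EXEC): [MAIN] PC=1: NOP [depth=0]
Event 3 (INT 0): INT 0 arrives: push (MAIN, PC=2), enter IRQ0 at PC=0 (depth now 1) [depth=1]
Event 4 (EXEC): [IRQ0] PC=0: INC 2 -> ACC=4 [depth=1]
Event 5 (EXEC): [IRQ0] PC=1: INC 1 -> ACC=5 [depth=1]
Max depth observed: 1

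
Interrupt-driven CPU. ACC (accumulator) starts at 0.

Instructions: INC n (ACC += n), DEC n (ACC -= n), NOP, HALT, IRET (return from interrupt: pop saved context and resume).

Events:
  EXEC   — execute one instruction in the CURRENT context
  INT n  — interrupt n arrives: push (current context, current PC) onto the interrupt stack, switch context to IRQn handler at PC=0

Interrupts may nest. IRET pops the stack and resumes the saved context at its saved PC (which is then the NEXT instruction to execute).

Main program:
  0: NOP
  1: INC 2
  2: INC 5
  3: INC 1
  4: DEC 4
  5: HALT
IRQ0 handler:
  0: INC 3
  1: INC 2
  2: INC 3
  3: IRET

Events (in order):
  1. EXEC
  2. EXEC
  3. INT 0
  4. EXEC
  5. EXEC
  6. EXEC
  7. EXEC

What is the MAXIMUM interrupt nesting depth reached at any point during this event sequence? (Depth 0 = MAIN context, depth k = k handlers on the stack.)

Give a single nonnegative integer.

Event 1 (EXEC): [MAIN] PC=0: NOP [depth=0]
Event 2 (EXEC): [MAIN] PC=1: INC 2 -> ACC=2 [depth=0]
Event 3 (INT 0): INT 0 arrives: push (MAIN, PC=2), enter IRQ0 at PC=0 (depth now 1) [depth=1]
Event 4 (EXEC): [IRQ0] PC=0: INC 3 -> ACC=5 [depth=1]
Event 5 (EXEC): [IRQ0] PC=1: INC 2 -> ACC=7 [depth=1]
Event 6 (EXEC): [IRQ0] PC=2: INC 3 -> ACC=10 [depth=1]
Event 7 (EXEC): [IRQ0] PC=3: IRET -> resume MAIN at PC=2 (depth now 0) [depth=0]
Max depth observed: 1

Answer: 1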